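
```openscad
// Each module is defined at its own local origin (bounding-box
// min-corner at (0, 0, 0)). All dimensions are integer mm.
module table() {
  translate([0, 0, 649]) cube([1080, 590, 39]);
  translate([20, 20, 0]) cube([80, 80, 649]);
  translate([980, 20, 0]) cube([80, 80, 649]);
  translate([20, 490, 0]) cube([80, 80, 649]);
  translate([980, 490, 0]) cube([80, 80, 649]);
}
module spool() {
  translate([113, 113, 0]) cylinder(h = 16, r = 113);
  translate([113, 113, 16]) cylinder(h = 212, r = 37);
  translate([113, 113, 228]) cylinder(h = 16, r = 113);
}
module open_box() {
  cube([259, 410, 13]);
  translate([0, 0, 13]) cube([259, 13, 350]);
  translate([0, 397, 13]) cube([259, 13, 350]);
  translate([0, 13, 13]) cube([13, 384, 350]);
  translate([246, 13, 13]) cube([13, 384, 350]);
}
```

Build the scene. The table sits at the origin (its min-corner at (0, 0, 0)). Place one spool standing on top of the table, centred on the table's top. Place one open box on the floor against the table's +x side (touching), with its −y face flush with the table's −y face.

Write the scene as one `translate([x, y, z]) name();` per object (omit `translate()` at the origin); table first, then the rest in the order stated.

table();
translate([427, 182, 688]) spool();
translate([1080, 0, 0]) open_box();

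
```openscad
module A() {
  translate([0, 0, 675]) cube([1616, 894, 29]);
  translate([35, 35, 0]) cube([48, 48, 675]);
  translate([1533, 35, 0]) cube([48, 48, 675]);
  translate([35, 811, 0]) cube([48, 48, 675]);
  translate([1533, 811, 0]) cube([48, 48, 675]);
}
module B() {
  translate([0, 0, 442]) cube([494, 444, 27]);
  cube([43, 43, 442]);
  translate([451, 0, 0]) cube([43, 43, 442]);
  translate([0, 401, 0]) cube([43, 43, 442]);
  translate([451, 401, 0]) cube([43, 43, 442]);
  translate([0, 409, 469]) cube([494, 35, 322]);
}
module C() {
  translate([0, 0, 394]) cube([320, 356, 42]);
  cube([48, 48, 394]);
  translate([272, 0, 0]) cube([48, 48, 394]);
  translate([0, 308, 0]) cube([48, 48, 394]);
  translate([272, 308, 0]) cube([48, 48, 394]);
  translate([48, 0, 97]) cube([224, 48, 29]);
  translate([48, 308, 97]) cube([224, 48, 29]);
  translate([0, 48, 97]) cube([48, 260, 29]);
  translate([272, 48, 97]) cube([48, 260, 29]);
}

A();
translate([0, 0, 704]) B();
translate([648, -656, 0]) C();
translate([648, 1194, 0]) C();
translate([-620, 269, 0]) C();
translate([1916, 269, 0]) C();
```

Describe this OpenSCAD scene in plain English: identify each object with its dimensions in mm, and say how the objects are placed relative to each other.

A is a table: top 1616 mm (x) × 894 mm (y), 29 mm thick, upper face at z = 704 mm, on four 48×48 mm square legs, each inset 35 mm from the nearest pair of top edges, running from z = 0 to the bottom of the top.

B is a chair. The seat is a 494×444×27 mm slab with its top at z = 469 mm, on four 43×43 mm corner legs (flush with the seat edges, standing on z = 0). A flat backrest 35 mm thick, 322 mm tall, spans the full seat width and rises from the seat top along its +y edge, rear face flush with the rear of the seat.

C is a four-legged stool. The seat is 320×356 mm, 42 mm thick, top at z = 436 mm. It stands on four square legs, each 48×48 mm in cross-section, from z = 0 to the seat underside, each flush with a corner of the seat. Four stretchers, 48 mm wide and 29 mm tall, connect adjacent legs with their undersides at z = 97 mm, each running between the inner faces of the legs it joins and aligned with the legs' outer faces on the other axis.

The chair is on top of the table. Four stools sit around the table at the −y, +y, −x, +x sides.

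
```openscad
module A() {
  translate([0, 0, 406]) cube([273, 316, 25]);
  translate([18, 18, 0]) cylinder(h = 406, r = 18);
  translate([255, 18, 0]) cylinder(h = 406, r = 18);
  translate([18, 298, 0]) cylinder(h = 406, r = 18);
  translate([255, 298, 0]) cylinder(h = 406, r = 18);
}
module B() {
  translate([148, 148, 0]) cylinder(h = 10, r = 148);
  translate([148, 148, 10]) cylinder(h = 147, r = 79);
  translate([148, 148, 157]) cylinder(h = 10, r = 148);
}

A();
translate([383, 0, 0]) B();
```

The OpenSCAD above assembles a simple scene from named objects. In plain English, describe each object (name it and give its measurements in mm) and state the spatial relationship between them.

A is a four-legged stool. The seat is 273×316 mm, 25 mm thick, top at z = 431 mm. It stands on four round legs, each 36 mm in diameter, from z = 0 to the seat underside, each leg's axis is inset half a diameter from the nearest pair of seat edges (so the leg's bounding box is flush with the corner).

B is a spool: two coaxial disc flanges of radius 148 mm and thickness 10 mm, joined by a core cylinder of radius 79 mm and height 147 mm. The lower flange rests on z = 0 and the three cylinders share a vertical axis.

The spool is on the floor beside the stool on its +x side.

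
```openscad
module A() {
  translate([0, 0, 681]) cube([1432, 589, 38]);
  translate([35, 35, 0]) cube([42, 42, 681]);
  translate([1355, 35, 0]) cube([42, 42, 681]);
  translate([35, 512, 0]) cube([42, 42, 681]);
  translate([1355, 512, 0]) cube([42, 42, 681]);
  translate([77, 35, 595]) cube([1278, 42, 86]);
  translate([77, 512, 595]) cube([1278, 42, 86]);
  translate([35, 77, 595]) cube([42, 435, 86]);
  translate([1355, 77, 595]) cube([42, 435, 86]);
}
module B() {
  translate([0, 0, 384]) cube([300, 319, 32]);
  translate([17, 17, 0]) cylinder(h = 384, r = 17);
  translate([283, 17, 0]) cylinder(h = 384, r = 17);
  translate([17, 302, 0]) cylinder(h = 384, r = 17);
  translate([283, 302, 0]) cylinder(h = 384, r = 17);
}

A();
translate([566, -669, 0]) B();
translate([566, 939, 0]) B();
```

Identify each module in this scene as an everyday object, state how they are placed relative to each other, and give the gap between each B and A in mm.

Each stool's nearest face is 350 mm from the table's bounding box.

A is a table. B is a stool. Two stools sit around the table at the −y, +y sides. The gap between each stool and the table is 350 mm.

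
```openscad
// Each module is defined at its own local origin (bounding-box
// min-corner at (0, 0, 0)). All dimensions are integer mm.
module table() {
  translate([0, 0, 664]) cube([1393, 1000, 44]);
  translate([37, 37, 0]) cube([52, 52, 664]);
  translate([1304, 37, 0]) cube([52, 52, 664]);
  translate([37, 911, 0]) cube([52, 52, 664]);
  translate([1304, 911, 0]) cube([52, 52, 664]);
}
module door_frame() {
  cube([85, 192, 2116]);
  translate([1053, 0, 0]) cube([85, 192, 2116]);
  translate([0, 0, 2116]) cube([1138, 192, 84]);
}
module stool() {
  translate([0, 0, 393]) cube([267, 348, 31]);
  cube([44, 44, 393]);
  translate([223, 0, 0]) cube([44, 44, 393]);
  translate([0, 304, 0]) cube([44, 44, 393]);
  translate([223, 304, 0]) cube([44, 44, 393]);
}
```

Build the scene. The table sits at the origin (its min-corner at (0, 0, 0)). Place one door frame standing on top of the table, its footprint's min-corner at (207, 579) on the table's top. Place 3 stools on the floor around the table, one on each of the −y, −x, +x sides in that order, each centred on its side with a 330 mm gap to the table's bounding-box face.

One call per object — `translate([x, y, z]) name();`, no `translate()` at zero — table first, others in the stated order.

table();
translate([207, 579, 708]) door_frame();
translate([563, -678, 0]) stool();
translate([-597, 326, 0]) stool();
translate([1723, 326, 0]) stool();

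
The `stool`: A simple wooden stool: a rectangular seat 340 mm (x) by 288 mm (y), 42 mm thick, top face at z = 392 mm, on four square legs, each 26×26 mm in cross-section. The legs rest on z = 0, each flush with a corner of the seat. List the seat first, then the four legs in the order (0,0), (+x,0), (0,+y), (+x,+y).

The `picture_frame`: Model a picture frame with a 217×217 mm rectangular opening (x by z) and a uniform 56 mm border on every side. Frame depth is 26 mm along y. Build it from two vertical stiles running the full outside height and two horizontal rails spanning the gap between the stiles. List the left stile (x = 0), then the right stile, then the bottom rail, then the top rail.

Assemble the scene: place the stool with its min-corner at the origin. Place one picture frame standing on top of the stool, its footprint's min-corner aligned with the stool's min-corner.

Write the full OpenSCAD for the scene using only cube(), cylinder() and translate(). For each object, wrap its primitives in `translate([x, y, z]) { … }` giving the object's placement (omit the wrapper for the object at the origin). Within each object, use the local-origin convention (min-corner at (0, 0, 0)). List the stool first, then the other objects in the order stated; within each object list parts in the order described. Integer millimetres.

translate([0, 0, 350]) cube([340, 288, 42]);
cube([26, 26, 350]);
translate([314, 0, 0]) cube([26, 26, 350]);
translate([0, 262, 0]) cube([26, 26, 350]);
translate([314, 262, 0]) cube([26, 26, 350]);
translate([0, 0, 392]) {
  cube([56, 26, 329]);
  translate([273, 0, 0]) cube([56, 26, 329]);
  translate([56, 0, 0]) cube([217, 26, 56]);
  translate([56, 0, 273]) cube([217, 26, 56]);
}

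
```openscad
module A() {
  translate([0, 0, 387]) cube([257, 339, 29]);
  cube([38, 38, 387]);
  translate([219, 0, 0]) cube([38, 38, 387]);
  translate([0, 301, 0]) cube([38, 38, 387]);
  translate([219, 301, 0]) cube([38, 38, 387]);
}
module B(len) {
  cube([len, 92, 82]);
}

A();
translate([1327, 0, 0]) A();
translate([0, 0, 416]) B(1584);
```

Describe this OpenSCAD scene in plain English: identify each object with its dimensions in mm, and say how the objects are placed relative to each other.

A is a simple wooden stool: a rectangular seat 257 mm (x) by 339 mm (y), 29 mm thick, top face at z = 416 mm, on four square legs, each 38×38 mm in cross-section. The legs rest on z = 0, each flush with a corner of the seat.

B is a rectangular beam 1584 mm long (x), 92 mm deep (y), 82 mm thick (z).

The beam spans the tops of two stools placed 1070 mm apart, resting at z = 416 mm.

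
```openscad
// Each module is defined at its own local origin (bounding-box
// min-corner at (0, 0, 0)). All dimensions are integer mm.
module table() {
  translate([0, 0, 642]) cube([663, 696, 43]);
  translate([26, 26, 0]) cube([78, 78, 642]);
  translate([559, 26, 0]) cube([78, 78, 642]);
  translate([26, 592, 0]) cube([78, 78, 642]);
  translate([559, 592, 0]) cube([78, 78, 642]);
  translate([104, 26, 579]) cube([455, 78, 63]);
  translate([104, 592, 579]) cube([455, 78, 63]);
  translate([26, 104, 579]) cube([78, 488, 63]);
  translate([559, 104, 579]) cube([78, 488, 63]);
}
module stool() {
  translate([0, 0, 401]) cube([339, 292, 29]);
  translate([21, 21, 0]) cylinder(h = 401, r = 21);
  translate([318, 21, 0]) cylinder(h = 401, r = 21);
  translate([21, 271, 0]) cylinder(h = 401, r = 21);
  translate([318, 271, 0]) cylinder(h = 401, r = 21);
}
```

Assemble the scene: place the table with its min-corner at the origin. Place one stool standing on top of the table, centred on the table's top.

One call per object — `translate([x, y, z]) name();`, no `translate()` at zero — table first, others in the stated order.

table();
translate([162, 202, 685]) stool();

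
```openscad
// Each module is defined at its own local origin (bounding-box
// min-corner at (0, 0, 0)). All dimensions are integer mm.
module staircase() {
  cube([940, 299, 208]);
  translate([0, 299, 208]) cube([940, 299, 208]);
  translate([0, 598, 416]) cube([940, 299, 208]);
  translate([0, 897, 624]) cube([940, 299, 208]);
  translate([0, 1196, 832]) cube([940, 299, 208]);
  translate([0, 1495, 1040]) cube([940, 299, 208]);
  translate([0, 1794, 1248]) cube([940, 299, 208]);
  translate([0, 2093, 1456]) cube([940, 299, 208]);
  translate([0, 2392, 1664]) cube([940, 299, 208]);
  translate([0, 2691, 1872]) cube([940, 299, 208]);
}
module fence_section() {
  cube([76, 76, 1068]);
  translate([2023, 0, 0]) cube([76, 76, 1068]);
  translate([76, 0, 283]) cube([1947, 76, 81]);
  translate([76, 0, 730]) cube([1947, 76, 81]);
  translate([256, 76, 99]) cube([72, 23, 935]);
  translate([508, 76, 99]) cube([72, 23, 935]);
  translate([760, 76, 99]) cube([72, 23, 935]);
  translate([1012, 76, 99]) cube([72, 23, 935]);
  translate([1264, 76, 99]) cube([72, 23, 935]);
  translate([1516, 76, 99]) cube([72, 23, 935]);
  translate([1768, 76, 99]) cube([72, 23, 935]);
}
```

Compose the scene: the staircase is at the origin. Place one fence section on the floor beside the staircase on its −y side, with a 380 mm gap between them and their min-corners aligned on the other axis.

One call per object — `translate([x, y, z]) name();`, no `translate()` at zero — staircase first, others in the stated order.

staircase();
translate([0, -479, 0]) fence_section();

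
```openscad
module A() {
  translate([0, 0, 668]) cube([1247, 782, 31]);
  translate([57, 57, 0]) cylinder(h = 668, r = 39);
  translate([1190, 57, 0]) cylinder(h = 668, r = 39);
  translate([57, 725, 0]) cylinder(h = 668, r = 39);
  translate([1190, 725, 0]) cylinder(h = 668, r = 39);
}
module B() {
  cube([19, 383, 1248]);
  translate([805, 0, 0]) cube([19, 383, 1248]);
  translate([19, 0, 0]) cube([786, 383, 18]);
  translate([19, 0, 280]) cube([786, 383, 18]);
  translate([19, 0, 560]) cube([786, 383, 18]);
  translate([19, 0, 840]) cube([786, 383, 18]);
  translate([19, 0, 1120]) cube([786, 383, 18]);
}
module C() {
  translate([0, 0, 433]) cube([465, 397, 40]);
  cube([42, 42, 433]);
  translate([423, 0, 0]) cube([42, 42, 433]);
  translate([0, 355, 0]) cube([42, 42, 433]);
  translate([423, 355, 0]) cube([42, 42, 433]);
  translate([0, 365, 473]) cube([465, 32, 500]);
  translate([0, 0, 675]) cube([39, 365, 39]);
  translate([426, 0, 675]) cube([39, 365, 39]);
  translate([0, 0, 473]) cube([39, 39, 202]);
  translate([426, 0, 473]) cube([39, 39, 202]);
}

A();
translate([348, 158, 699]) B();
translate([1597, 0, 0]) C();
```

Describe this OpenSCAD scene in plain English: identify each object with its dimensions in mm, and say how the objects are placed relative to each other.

A is a rectangular dining table. The top is 1247×782×31 mm with its upper surface at z = 699 mm. It stands on four round legs of 78 mm diameter, each leg's bounding box inset 18 mm from the nearest pair of top edges, running from the floor to the underside of the top.

B is an open bookshelf. Two side panels, each 19 mm thick, 383 mm deep and 1248 mm tall, stand 824 mm apart (outside-to-outside). Between them sit 5 shelves, each 18 mm thick and 383 mm deep, spanning the full gap between the sides. The bottom shelf rests on the floor (its underside at z = 0) and the clear gap between one shelf's top and the next shelf's underside is 262 mm.

C is a chair. The seat is a 465×397×40 mm slab with its top at z = 473 mm, on four 42×42 mm corner legs (flush with the seat edges, standing on z = 0). A flat backrest 32 mm thick, 500 mm tall, spans the full seat width and rises from the seat top along its +y edge, rear face flush with the rear of the seat. Two armrests of 39×39 mm section run along each side from the seat's front edge to the front of the backrest, top faces 241 mm above the seat top and outer faces flush with the seat's x-edges; a 39×39 mm post under the front of each armrest stands on the seat at the front corner.

The bookshelf is on top of the table. The chair is on the floor beside the table on its +x side.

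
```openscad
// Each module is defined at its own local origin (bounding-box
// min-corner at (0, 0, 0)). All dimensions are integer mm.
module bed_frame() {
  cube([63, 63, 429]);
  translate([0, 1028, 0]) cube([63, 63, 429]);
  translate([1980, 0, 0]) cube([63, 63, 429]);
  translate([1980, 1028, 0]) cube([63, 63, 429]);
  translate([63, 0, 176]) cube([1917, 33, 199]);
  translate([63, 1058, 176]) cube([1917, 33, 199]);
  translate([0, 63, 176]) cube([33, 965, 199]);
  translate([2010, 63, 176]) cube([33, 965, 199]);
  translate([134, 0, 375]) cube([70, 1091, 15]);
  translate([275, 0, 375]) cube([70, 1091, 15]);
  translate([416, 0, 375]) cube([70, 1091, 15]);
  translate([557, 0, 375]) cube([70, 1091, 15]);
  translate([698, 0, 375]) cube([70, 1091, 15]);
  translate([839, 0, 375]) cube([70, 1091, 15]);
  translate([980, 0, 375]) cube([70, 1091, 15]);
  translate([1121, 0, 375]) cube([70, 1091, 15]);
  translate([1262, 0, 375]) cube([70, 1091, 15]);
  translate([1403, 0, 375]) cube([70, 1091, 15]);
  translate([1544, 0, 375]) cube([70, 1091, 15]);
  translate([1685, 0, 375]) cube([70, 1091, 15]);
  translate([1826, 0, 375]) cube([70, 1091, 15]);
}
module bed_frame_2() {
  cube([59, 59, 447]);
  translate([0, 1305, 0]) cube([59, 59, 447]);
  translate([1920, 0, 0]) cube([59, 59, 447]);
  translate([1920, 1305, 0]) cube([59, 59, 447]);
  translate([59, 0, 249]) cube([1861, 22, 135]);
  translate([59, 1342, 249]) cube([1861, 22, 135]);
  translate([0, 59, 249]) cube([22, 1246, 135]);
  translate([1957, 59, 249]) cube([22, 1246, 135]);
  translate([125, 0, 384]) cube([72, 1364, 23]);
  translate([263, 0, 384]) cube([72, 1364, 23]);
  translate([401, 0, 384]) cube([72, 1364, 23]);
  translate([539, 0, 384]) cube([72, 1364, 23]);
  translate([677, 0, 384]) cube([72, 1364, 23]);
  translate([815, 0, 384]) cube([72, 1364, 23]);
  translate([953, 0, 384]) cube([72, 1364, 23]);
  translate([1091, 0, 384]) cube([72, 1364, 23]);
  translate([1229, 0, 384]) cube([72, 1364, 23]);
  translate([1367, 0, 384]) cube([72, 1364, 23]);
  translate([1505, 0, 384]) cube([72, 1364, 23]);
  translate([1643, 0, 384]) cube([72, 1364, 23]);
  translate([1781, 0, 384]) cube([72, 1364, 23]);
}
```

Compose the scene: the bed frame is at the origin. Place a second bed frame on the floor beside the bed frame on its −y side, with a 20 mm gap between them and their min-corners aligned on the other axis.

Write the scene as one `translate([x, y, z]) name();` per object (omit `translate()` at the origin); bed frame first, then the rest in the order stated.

bed_frame();
translate([0, -1384, 0]) bed_frame_2();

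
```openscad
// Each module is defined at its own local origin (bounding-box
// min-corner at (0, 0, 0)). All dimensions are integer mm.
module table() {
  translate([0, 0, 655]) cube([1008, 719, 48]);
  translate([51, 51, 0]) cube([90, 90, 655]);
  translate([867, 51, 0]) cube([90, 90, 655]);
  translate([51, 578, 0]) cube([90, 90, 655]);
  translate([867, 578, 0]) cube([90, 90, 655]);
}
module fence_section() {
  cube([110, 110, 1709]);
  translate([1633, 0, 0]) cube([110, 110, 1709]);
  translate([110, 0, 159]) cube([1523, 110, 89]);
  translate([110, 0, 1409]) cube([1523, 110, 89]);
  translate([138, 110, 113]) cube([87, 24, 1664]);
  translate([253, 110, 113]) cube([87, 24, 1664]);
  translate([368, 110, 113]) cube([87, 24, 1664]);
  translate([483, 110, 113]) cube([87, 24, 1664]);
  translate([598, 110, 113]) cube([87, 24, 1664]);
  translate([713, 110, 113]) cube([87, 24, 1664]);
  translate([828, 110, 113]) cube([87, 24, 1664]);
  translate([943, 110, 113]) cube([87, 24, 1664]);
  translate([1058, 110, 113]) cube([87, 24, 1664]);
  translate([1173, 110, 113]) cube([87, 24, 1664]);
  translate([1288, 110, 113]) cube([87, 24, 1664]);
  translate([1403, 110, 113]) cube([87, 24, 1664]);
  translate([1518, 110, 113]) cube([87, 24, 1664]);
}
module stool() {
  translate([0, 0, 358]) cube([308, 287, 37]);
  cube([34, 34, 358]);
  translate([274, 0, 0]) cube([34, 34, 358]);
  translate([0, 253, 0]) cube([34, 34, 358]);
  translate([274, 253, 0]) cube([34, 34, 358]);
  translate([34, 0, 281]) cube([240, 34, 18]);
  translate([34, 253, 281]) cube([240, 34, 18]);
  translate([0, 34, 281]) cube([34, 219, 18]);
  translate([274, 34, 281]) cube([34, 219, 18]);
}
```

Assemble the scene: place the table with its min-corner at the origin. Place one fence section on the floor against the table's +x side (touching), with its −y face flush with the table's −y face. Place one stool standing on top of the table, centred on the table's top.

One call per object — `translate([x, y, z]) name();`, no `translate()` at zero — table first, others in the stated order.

table();
translate([1008, 0, 0]) fence_section();
translate([350, 216, 703]) stool();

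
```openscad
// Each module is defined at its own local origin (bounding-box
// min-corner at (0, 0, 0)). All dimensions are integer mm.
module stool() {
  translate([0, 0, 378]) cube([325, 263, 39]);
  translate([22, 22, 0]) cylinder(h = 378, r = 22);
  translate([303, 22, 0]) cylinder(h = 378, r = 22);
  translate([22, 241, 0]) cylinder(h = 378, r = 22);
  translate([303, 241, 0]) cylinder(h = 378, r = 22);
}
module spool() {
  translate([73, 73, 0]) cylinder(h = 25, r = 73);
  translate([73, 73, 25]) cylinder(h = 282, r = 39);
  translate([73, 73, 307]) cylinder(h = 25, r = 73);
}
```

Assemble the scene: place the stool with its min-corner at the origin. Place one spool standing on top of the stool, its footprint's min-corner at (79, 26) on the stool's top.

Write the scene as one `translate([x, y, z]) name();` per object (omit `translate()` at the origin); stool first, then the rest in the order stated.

stool();
translate([79, 26, 417]) spool();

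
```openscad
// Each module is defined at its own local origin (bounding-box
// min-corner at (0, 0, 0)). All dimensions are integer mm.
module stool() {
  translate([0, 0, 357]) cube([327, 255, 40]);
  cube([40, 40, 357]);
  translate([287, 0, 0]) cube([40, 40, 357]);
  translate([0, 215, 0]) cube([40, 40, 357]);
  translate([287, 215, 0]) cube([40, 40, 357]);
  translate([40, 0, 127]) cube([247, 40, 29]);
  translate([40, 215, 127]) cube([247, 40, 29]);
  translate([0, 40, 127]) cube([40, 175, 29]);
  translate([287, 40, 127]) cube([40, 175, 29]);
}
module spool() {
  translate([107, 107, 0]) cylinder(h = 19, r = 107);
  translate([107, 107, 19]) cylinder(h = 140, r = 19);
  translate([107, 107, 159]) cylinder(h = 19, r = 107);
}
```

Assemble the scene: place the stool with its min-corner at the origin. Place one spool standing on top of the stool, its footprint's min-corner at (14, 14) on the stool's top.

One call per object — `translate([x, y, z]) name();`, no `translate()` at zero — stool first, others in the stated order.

stool();
translate([14, 14, 397]) spool();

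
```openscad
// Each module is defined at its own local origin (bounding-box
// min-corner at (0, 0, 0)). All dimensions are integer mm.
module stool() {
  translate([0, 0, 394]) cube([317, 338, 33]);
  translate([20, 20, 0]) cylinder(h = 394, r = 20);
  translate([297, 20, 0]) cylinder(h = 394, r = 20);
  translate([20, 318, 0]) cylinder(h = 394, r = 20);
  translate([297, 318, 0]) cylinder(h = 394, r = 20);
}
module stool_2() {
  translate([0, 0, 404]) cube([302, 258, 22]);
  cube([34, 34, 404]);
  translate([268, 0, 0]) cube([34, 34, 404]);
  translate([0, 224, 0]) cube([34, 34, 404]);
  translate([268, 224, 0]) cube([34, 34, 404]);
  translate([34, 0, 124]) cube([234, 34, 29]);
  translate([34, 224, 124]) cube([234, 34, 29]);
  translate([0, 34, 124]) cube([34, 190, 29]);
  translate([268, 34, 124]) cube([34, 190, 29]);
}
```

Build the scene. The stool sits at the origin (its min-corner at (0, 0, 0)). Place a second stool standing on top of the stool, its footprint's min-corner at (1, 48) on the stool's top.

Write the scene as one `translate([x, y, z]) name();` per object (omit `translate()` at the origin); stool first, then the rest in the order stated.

stool();
translate([1, 48, 427]) stool_2();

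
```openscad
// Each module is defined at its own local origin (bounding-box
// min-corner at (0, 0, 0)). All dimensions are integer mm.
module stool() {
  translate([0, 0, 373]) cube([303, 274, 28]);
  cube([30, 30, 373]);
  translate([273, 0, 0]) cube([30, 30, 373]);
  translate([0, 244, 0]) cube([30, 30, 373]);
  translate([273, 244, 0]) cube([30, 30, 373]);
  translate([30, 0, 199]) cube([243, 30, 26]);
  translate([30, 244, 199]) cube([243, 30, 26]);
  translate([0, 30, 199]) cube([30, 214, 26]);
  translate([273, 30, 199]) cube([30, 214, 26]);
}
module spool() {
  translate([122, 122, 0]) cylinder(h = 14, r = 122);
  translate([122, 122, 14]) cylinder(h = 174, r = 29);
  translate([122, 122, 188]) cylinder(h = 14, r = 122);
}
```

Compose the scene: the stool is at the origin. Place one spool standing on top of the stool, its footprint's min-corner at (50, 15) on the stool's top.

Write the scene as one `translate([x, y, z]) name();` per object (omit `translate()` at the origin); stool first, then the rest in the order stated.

stool();
translate([50, 15, 401]) spool();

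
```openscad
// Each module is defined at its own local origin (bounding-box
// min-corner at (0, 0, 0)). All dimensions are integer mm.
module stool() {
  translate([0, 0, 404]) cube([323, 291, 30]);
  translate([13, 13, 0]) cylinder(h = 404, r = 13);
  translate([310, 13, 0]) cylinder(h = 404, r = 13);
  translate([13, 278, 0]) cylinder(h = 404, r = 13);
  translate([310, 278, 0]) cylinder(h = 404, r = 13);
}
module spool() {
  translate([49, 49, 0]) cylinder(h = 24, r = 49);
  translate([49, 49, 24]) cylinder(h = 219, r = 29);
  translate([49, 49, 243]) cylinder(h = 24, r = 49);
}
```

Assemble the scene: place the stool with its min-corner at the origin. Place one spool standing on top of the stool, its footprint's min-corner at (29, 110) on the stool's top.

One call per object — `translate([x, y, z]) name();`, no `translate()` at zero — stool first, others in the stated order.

stool();
translate([29, 110, 434]) spool();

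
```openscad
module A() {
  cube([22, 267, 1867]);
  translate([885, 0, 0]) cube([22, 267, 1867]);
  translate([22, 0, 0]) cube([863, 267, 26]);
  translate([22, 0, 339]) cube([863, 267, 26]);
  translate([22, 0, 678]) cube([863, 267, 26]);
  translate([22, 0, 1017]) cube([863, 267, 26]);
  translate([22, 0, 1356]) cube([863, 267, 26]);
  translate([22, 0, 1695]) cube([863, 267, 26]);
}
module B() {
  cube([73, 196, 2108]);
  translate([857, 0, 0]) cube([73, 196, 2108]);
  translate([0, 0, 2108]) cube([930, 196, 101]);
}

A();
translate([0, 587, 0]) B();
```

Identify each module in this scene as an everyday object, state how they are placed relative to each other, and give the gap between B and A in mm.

The door frame's nearest face is 320 mm from the bookshelf's +y face.

A is a bookshelf. B is a door frame. The door frame is on the floor beside the bookshelf on its +y side. The gap between the door frame and the bookshelf is 320 mm.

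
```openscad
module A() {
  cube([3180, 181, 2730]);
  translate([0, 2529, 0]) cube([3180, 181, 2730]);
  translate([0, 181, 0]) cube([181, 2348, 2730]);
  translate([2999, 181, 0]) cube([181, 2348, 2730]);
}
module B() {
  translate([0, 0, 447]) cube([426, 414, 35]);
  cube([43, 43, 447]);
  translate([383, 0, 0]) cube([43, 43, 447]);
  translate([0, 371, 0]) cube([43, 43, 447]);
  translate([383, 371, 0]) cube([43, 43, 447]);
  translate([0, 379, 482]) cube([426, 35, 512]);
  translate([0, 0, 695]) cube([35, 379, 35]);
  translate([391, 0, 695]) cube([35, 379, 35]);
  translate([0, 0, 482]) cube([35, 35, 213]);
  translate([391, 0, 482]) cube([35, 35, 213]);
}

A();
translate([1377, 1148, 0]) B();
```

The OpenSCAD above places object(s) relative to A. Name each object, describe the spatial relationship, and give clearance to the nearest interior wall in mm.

Clearances: x = 1196, y = 967; minimum 967 mm.

A is a house frame. B is a chair. The chair sits inside the house frame, centred. The clearance to the nearest interior wall is 967 mm.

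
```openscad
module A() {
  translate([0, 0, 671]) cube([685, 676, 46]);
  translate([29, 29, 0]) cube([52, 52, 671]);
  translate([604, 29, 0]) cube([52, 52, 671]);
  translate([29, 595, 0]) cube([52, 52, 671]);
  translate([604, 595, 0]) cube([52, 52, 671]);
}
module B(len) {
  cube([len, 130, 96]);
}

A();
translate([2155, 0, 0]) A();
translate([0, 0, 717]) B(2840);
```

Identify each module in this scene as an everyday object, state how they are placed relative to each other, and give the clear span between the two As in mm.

Second table starts at x = 2155; first ends at x = 685; clear span = 2155 − 685 = 1470 mm.

A is a table. B is a beam. A beam spans the tops of two tables. The clear span between the two tables is 1470 mm.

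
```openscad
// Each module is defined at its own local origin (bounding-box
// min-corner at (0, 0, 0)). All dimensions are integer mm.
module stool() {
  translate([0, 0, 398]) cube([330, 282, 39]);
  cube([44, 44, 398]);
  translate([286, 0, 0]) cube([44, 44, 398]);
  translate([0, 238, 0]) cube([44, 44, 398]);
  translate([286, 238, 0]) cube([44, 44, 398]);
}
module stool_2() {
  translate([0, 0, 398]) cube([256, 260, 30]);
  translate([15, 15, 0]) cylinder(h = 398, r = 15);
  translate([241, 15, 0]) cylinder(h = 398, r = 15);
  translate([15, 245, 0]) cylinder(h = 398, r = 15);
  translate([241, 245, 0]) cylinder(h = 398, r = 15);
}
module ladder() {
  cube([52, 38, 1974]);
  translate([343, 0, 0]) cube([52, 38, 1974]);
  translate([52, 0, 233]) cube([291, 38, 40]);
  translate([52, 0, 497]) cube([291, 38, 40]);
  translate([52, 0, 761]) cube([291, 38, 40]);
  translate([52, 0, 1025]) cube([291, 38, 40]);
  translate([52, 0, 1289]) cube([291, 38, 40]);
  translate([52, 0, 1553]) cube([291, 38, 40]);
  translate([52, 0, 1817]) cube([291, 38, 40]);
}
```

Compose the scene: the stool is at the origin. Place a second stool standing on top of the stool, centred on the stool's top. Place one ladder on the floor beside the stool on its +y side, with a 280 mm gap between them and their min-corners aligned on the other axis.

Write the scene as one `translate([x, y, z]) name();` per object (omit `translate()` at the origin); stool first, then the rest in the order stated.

stool();
translate([37, 11, 437]) stool_2();
translate([0, 562, 0]) ladder();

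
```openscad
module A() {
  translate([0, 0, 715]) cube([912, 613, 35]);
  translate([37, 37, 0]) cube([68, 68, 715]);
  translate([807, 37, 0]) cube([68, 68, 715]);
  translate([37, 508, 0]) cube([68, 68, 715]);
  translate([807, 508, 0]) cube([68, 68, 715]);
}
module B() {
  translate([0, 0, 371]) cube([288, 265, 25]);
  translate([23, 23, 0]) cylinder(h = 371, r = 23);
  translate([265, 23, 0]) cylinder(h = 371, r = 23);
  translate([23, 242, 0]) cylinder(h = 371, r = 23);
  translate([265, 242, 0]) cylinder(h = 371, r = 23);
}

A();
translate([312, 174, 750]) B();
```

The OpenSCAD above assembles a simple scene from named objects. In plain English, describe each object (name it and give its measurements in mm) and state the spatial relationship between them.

A is a table with a 912×613 mm rectangular top, 35 mm thick, top surface at z = 750 mm, supported by four 68×68 mm square legs, each inset 37 mm from the nearest pair of top edges, running from the floor.

B is a four-legged stool. The seat is a 288×265×25 mm slab whose top surface is at z = 396 mm; four round legs, each 46 mm in diameter, run from the floor (z = 0) to the underside of the seat, each leg's axis is inset half a diameter from the nearest pair of seat edges (so the leg's bounding box is flush with the corner).

The stool is on top of the table, centred.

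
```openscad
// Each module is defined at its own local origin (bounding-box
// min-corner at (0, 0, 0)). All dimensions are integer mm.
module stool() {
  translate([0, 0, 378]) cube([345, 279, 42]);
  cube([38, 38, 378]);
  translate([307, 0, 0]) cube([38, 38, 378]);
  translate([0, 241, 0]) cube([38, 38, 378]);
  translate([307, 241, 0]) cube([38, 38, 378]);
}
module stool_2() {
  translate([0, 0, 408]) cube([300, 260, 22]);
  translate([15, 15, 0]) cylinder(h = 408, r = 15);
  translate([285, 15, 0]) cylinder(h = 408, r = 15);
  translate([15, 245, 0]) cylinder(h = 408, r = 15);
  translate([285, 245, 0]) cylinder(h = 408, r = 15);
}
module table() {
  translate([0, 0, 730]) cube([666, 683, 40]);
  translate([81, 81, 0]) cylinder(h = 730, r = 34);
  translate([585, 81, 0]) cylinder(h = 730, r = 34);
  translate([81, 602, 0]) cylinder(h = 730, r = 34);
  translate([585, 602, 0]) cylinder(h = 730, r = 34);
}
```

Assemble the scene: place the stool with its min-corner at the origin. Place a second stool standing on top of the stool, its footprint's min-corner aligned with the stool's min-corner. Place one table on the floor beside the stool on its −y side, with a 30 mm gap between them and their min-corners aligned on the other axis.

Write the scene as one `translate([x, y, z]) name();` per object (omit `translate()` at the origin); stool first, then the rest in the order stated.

stool();
translate([0, 0, 420]) stool_2();
translate([0, -713, 0]) table();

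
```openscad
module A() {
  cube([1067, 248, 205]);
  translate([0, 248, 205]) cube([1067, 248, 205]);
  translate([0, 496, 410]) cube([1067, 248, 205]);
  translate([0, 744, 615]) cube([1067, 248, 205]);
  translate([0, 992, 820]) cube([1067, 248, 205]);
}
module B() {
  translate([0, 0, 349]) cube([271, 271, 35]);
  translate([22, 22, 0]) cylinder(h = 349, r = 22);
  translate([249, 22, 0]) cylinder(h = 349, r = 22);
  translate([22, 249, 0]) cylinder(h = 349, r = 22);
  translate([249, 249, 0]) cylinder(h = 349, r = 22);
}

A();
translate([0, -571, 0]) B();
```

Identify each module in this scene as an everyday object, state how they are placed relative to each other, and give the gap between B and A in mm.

A is a staircase. B is a stool. The stool is on the floor beside the staircase on its −y side. The gap between the stool and the staircase is 300 mm.

The stool's nearest face is 300 mm from the staircase's −y face.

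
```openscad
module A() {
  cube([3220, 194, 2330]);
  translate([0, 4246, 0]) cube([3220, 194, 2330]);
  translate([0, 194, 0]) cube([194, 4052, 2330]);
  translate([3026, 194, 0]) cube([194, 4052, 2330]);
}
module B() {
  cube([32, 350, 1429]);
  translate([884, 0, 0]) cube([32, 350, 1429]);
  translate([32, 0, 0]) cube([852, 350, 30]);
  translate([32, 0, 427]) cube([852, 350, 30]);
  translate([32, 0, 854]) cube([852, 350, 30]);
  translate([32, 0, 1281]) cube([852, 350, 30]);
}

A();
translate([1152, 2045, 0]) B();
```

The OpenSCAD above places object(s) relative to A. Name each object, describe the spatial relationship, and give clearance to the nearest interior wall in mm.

Clearances: x = 958, y = 1851; minimum 958 mm.

A is a house frame. B is a bookshelf. The bookshelf sits inside the house frame, centred. The clearance to the nearest interior wall is 958 mm.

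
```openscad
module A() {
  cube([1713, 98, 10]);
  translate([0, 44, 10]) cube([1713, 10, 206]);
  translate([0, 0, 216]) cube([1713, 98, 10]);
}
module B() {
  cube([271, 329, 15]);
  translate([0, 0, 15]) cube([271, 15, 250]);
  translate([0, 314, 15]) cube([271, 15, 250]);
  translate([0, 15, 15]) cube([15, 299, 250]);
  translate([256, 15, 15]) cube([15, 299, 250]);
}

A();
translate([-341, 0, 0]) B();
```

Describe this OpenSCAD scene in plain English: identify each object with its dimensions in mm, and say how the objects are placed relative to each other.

A is an I-beam lying along x, 1713 mm long. Overall section height 226 mm. Two flanges 98 mm wide (y) and 10 mm thick, one on the floor and one at the top; a web 10 mm thick runs between them, centred on the flange width.

B is an open storage box with external size 271×329×265 mm and wall thickness 15 mm (the base is also 15 mm thick). The base covers the whole footprint; the four walls stand on the base, with the y-facing walls full-width and the x-facing walls fitting between their inner faces.

The open box is on the floor beside the I-beam on its −x side.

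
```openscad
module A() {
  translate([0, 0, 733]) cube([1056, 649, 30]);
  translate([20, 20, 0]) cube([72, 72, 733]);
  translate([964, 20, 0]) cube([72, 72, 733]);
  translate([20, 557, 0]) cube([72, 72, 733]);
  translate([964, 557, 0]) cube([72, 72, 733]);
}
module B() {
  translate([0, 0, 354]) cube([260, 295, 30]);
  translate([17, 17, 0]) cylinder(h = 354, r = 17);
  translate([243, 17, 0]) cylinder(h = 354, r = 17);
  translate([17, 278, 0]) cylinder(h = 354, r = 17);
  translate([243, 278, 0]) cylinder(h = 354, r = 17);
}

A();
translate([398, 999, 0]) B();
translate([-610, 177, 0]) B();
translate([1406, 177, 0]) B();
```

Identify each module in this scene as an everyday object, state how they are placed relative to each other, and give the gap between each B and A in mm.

Each stool's nearest face is 350 mm from the table's bounding box.

A is a table. B is a stool. Three stools sit around the table at the +y, −x, +x sides. The gap between each stool and the table is 350 mm.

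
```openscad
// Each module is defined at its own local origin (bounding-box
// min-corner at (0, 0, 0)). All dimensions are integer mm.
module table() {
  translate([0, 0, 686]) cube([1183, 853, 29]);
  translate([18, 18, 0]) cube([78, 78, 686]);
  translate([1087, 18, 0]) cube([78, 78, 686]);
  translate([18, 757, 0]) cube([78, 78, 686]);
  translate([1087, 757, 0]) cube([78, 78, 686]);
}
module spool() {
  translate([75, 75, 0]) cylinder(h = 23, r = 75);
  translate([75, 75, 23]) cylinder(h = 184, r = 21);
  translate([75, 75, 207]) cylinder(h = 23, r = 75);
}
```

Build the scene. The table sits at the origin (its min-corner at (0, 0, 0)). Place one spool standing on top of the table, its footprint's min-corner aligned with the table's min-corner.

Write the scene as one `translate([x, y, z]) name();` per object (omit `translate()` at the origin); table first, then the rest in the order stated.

table();
translate([0, 0, 715]) spool();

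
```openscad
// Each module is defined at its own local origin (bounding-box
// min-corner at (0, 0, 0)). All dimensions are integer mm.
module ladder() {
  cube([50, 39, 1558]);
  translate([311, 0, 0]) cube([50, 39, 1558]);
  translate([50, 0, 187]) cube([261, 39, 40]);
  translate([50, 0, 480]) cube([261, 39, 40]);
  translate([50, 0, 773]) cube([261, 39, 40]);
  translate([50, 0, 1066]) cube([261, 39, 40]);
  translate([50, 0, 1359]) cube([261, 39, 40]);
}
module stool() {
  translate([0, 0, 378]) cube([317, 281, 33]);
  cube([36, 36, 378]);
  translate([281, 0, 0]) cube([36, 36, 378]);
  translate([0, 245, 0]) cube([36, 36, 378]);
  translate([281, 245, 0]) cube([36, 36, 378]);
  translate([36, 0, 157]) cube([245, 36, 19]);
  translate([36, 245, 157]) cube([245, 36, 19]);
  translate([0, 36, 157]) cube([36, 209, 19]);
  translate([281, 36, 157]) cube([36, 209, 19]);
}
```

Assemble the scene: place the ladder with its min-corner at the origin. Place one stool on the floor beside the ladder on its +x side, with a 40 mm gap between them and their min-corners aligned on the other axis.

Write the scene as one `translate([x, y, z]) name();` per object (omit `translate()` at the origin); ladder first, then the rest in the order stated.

ladder();
translate([401, 0, 0]) stool();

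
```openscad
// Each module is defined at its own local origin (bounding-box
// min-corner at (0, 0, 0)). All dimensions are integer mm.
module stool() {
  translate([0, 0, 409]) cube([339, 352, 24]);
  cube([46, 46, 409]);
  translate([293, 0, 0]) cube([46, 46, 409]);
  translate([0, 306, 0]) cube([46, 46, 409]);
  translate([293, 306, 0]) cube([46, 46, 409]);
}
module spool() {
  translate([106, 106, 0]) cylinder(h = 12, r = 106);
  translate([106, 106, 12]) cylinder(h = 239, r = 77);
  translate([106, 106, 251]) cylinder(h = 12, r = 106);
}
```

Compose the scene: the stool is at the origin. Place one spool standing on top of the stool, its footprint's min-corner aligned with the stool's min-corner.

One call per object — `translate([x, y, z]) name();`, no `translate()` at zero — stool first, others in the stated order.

stool();
translate([0, 0, 433]) spool();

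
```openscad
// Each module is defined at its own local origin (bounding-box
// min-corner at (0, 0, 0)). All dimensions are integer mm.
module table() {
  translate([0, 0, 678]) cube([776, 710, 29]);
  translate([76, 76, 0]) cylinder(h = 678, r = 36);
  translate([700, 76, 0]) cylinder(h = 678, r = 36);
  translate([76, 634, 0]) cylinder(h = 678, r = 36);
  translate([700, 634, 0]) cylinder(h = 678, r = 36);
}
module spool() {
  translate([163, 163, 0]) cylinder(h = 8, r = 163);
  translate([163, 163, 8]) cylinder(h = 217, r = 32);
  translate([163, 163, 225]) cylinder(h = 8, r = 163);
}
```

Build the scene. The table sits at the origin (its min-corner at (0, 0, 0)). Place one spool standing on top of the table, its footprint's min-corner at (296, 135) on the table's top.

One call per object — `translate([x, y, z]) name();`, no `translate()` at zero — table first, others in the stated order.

table();
translate([296, 135, 707]) spool();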